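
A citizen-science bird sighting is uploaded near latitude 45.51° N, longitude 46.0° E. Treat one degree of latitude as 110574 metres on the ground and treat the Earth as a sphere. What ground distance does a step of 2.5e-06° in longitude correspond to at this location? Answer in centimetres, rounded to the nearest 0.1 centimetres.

19.4 centimetres

2.5e-06° of longitude at 45.51° is 2.5e-06 × 110574 × cos 45.51° ≈ 2.5e-06 × 77488.6 = 0.193721 m.
That is 0.193721 m = 19.372 cm.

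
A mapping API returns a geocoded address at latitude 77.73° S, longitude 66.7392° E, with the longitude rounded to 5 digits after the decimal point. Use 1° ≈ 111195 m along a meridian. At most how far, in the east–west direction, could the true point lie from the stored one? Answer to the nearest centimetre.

12 centimetres

Rounding to 5 decimal places leaves the longitude within ±5e-06° of the true value.
At latitude 77.73° a degree of longitude spans 111195 m × cos 77.73° = 111195 × 0.2125 ≈ 23631 m.
East–west error: 5e-06° × 23631 m/° ≈ 0.118155 m.
That is 0.118155 m = 11.816 cm.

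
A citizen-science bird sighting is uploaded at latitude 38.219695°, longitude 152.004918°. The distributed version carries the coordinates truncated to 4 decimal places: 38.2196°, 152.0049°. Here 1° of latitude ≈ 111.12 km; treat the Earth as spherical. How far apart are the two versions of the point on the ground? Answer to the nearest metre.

The latitude changed by +0.000095° and the longitude by +0.000018°.
N–S: 0.000095° × 111120 m/° = 10.5564 m.
East–west at this latitude: 0.000018° × 111120 × cos 38.2196° ≈ 0.000018 × 87300.9 = 1.57142 m.
Distance: √(10.5564² + 1.57142²) ≈ 10.6727 m.

11 metres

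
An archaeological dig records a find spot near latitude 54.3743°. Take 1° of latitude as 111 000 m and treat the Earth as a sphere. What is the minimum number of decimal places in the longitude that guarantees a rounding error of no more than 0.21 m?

At 54.3743° one degree of longitude covers 111000 × cos 54.3743° ≈ 111000 × 0.5825 ≈ 64656.1 m.
With N decimal places the half-ulp bound is 0.5·10⁻ᴺ°, or 0.5·10⁻ᴺ × 64656.1 m on the ground.
Setting 32328.1 × 10⁻ᴺ ≤ 0.21 gives 10ᴺ ≥ 1.539e+05, i.e. N ≥ 5.19.
So 6 decimal places suffice (0.0323 m); 5 would allow up to 0.323 m.

6 decimal places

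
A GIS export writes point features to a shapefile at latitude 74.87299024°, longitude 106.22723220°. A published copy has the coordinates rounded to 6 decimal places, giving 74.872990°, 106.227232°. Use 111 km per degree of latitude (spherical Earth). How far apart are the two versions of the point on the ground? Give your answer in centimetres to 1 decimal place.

2.7 centimetres

Δlat = 74.87299024 − 74.872990 = +0.00000024°; Δlon = 106.22723220 − 106.227232 = +0.00000020°.
North–south shift: 0.00000024 × 111000 = 0.02664 m.
E–W at 74.873°: 0.00000020° × 111000 × cos 74.873° = 0.00000020 × 111000 × 0.2610 ≈ 0.0057933 m.
Hypotenuse of the two orthogonal shifts: √(0.02664² + 0.0057933²) = 0.0272626 m.
That is 0.0272626 m = 2.7263 cm.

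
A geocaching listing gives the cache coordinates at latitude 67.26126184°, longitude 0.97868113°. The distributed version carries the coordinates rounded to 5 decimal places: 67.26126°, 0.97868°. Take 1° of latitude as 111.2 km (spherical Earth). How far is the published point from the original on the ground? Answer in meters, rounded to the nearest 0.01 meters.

0.21 meters

Δlat = 67.26126184 − 67.26126 = +0.00000184°; Δlon = 0.97868113 − 0.97868 = +0.00000113°.
N–S: 0.00000184° × 111200 m/° = 0.204608 m.
East–west at this latitude: 0.00000113° × 111200 × cos 67.2613° ≈ 0.00000113 × 42982.1 = 0.0485698 m.
Hypotenuse of the two orthogonal shifts: √(0.204608² + 0.0485698²) = 0.210294 m.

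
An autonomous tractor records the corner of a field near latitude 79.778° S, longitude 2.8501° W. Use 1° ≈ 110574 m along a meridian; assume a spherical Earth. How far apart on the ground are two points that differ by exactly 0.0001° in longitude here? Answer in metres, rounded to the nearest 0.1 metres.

At 79.778° a degree of longitude is 110574 × cos 79.778° ≈ 19622.8 m, so 0.0001° corresponds to 1.96228 m.

2.0 metres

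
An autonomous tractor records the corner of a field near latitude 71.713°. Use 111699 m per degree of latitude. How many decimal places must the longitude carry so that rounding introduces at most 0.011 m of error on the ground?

At 71.713° one degree of longitude covers 111699 × cos 71.713° ≈ 111699 × 0.3138 ≈ 35048.6 m.
N decimal places → at most half a unit in the last place, 0.5 × 10⁻ᴺ° = 35048.6/2 × 10⁻ᴺ m.
Need 0.5 × 35048.6 × 10⁻ᴺ ≤ 0.011 → 10⁻ᴺ ≤ 6.277e-07, so N ≥ 6.20.
N = 6 would give 0.0175 m (too coarse); N = 7 gives 0.00175 m ≤ 0.011 m.

7 decimal places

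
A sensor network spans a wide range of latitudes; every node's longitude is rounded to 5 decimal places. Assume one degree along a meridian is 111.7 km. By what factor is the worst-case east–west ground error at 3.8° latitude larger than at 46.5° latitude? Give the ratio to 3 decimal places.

Rounding to 5 decimal places leaves the longitude within ±5e-06° of the true value.
At 3.8°: 5e-06° × 111700 × cos 3.8° = 5e-06 × 111700 × 0.9978 ≈ 0.55727 m.
Error at 46.5° = 5e-06° × 111700 × cos 46.5° ≈ 0.5585 × 0.6884 = 0.38445 m.
Ratio: 0.55727 / 0.38445 = cos 3.8° / cos 46.5° ≈ 1.4495.

1.450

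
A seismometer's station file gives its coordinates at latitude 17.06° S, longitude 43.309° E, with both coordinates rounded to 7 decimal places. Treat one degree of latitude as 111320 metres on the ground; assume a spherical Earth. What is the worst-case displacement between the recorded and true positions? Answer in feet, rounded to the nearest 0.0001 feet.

0.0253 feet

Rounding to 7 decimal places leaves each coordinate within ±5e-08° of the true value.
N–S: 5e-08° × 111320 m/° = 0.005566 m.
East–west component at 17.06°: 5e-08° × 111320 × cos 17.06° ≈ 5e-08 × 106422 ≈ 0.00532109 m.
The two errors are perpendicular, so the maximum displacement is √(0.005566² + 0.00532109²) ≈ 0.00770028 m.
In feet: 0.00770028 m ÷ 0.3048 ≈ 0.025263 ft.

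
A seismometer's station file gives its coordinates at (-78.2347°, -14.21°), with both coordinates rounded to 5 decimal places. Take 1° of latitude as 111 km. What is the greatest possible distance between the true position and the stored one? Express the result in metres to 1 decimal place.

Rounding to 5 decimal places leaves each coordinate within ±5e-06° of the true value.
North–south component: 5e-06° × 111000 = 0.555 m.
Longitude error → 5e-06 × 111000 × cos 78.2347° = 5e-06 × 111000 × 0.2039 ≈ 0.113166 m.
Worst case both components are at the extreme and orthogonal: √(0.555² + 0.113166²) ≈ 0.56642 m.

0.6 metres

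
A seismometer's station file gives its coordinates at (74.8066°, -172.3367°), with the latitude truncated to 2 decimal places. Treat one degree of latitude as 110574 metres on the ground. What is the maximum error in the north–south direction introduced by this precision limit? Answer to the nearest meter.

Truncating at 2 decimal places can drop up to a full unit in the last place, so the latitude may be off by as much as 0.01°.
North–south distance: 0.01° × 110574 m/° = 1105.74 m.

1106 meters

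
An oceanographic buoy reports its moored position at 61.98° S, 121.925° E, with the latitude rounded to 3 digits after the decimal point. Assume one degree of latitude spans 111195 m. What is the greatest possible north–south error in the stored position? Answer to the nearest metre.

56 metres

Rounding to 3 decimal places leaves the latitude within ±0.0005° of the true value.
So the N–S error is at most 0.0005 × 111195 = 55.5975 m.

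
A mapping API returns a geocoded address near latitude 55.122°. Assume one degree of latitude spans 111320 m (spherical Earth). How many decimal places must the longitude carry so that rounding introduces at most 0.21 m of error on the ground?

6

At 55.122° one degree of longitude covers 111320 × cos 55.122° ≈ 111320 × 0.5718 ≈ 63656.2 m.
N decimal places → at most half a unit in the last place, 0.5 × 10⁻ᴺ° = 63656.2/2 × 10⁻ᴺ m.
Setting 31828.1 × 10⁻ᴺ ≤ 0.21 gives 10ᴺ ≥ 1.516e+05, i.e. N ≥ 5.18.
N = 5 would give 0.318 m (too coarse); N = 6 gives 0.0318 m ≤ 0.21 m.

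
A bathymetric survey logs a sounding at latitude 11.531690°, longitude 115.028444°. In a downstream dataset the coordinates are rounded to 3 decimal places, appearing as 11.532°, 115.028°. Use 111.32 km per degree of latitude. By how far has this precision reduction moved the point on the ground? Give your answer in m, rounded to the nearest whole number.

59 m

The latitude changed by -0.000310° and the longitude by +0.000444°.
North–south shift: -0.000310 × 111320 = -34.5092 m.
E–W at 11.532°: 0.000444° × 111320 × cos 11.532° = 0.000444 × 111320 × 0.9798 ≈ 48.4283 m.
Combined displacement = (34.5092² + 48.4283²)^½ ≈ 59.4659 m.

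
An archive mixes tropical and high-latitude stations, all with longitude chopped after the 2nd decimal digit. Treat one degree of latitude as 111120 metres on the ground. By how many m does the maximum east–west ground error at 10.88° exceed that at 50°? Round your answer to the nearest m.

Truncating at 2 decimal places can drop up to a full unit in the last place, so the longitude may be off by as much as 0.01°.
Error at 10.88° = 0.01° × 111120 × cos 10.88° ≈ 1111.2 × 0.9820 = 1091.2 m.
At 50°: 0.01° × 111120 × cos 50° = 0.01 × 111120 × 0.6428 ≈ 714.27 m.
So the lower-latitude error exceeds the higher by 1091.2 − 714.27 = 376.96 m.

377 m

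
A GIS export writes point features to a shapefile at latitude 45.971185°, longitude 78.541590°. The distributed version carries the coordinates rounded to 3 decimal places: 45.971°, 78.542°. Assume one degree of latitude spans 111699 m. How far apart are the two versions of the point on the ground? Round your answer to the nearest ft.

The latitude changed by +0.000185° and the longitude by -0.000410°.
N–S: 0.000185° × 111699 m/° = 20.6643 m.
East–west at this latitude: -0.000410° × 111699 × cos 45.971° ≈ -0.000410 × 77633.3 = -31.8297 m.
Hypotenuse of the two orthogonal shifts: √(20.6643² + 31.8297²) = 37.9492 m.
Converting: 37.9492 m × 3.2808 ft/m ≈ 124.51 ft.

125 ft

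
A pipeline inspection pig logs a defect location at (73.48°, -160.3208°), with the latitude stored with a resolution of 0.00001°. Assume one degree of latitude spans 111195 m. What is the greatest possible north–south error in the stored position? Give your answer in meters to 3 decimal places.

With a 0.00001° grid the true value lies within half a step, ±0.00001°/2 = ±5e-06°, of the stored one.
North–south distance: 5e-06° × 111195 m/° = 0.555975 m.

0.556 meters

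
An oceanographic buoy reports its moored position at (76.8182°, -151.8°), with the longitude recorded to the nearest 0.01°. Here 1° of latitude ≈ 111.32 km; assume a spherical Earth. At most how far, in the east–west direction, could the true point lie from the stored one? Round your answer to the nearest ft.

Rounding to 2 decimal places leaves the longitude within ±0.005° of the true value.
At latitude 76.8182° a degree of longitude spans 111320 m × cos 76.8182° = 111320 × 0.2280 ≈ 25385.6 m.
Maximum E–W displacement: 0.005 × 25385.6 = 126.928 m.
Converting: 126.928 m × 3.2808 ft/m ≈ 416.43 ft.

416 ft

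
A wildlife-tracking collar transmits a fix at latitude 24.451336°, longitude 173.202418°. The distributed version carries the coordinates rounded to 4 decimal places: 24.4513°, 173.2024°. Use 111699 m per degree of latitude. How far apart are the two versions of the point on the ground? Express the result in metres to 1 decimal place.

The latitude changed by +0.000036° and the longitude by +0.000018°.
North–south shift: 0.000036 × 111699 = 4.02116 m.
E–W at 24.4513°: 0.000018° × 111699 × cos 24.4513° = 0.000018 × 111699 × 0.9103 ≈ 1.83026 m.
Hypotenuse of the two orthogonal shifts: √(4.02116² + 1.83026²) = 4.4181 m.

4.4 metres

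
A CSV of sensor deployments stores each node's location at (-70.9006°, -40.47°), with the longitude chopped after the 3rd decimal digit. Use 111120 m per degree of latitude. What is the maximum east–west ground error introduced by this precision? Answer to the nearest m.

36 m

Truncating at 3 decimal places can drop up to a full unit in the last place, so the longitude may be off by as much as 0.001°.
One degree of longitude at 70.9006° is 111120 × cos 70.9006° ≈ 111120 × 0.3272 = 36359.4 m.
So at most 0.001° × 36359.4 ≈ 36.3594 m east–west.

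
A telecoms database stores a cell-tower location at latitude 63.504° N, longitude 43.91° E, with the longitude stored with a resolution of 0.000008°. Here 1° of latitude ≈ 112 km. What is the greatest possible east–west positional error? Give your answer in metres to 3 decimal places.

0.200 metres

With a 0.000008° grid the true value lies within half a step, ±0.000008°/2 = ±4e-06°, of the stored one.
Parallels shrink by cos φ, so at 63.504° a degree of longitude is 112000 × 0.4461 ≈ 49967.2 m.
So at most 4e-06° × 49967.2 ≈ 0.199869 m east–west.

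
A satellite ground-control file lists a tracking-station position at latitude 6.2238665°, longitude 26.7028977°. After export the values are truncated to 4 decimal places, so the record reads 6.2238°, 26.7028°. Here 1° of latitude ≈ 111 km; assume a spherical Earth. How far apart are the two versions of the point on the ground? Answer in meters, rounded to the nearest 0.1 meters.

The latitude changed by +0.0000665° and the longitude by +0.0000977°.
North–south shift: 0.0000665 × 111000 = 7.3815 m.
E–W at 6.2238°: 0.0000977° × 111000 × cos 6.2238° = 0.0000977 × 111000 × 0.9941 ≈ 10.7808 m.
Distance: √(7.3815² + 10.7808²) ≈ 13.0657 m.

13.1 meters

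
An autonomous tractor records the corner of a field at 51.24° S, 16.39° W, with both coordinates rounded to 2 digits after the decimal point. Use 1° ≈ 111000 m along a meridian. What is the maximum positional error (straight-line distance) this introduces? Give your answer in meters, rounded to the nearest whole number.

655 meters

Rounding to 2 decimal places leaves each coordinate within ±0.005° of the true value.
N–S: 0.005° × 111000 m/° = 555 m.
E–W at 51.24°: 0.005° × 111000 × cos 51.24° = 0.005 × 111000 × 0.6261 ≈ 347.463 m.
Combining orthogonally: (555² + 347.463²)^½ ≈ 654.794 m.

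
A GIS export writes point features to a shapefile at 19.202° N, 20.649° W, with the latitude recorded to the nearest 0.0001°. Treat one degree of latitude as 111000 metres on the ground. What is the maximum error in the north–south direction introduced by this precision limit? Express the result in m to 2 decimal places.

Rounding to 4 decimal places leaves the latitude within ±5e-05° of the true value.
Along the meridian that is 5e-05° × 111000 m/° = 5.55 m.

5.55 m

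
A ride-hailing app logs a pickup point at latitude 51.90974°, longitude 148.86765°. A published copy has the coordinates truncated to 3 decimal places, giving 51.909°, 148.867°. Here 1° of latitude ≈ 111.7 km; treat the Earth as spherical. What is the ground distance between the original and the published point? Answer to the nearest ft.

The latitude changed by +0.00074° and the longitude by +0.00065°.
North–south shift: 0.00074 × 111700 = 82.658 m.
East–west at this latitude: 0.00065° × 111700 × cos 51.909° ≈ 0.00065 × 68909.1 = 44.7909 m.
Distance: √(82.658² + 44.7909²) ≈ 94.0137 m.
In feet: 94.0137 m ÷ 0.3048 ≈ 308.44 ft.

308 ft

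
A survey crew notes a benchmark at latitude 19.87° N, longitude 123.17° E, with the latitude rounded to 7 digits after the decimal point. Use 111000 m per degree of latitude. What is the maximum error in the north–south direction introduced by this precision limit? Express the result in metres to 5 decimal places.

0.00555 metres

Rounding to 7 decimal places leaves the latitude within ±5e-08° of the true value.
North–south distance: 5e-08° × 111000 m/° = 0.00555 m.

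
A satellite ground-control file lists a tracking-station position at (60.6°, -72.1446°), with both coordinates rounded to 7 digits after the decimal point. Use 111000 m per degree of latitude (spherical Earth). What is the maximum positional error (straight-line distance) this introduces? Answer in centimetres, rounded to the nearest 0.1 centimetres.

0.6 centimetres

Rounding to 7 decimal places leaves each coordinate within ±5e-08° of the true value.
North–south component: 5e-08° × 111000 = 0.00555 m.
East–west component at 60.6°: 5e-08° × 111000 × cos 60.6° ≈ 5e-08 × 54490.3 ≈ 0.00272452 m.
The two errors are perpendicular, so the maximum displacement is √(0.00555² + 0.00272452²) ≈ 0.00618268 m.
That is 0.00618268 m = 0.61827 cm.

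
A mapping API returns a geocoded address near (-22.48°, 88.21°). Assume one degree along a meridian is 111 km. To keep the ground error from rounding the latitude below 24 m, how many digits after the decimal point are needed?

One degree of latitude covers 111000 m.
With N decimal places the half-ulp bound is 0.5·10⁻ᴺ°, or 0.5·10⁻ᴺ × 111000 m on the ground.
Need 0.5 × 111000 × 10⁻ᴺ ≤ 24 → 10⁻ᴺ ≤ 4.324e-04, so N ≥ 3.36.
So 4 decimal places suffice (5.55 m); 3 would allow up to 55.5 m.

4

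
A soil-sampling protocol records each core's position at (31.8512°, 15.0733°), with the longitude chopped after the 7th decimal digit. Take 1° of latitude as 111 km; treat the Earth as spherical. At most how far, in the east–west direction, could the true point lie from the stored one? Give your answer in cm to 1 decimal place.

0.9 cm

Truncating at 7 decimal places can drop up to a full unit in the last place, so the longitude may be off by as much as 1e-07°.
One degree of longitude at 31.8512° is 111000 × cos 31.8512° ≈ 111000 × 0.8494 = 94285.8 m.
East–west error: 1e-07° × 94285.8 m/° ≈ 0.00942858 m.
That is 0.00942858 m = 0.94286 cm.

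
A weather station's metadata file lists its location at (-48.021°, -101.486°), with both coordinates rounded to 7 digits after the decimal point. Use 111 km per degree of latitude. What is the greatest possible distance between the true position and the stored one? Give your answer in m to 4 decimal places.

0.0067 m

Rounding to 7 decimal places leaves each coordinate within ±5e-08° of the true value.
Latitude error → 5e-08 × 111000 = 0.00555 m along the meridian.
Longitude error → 5e-08 × 111000 × cos 48.021° = 5e-08 × 111000 × 0.6689 ≈ 0.00371216 m.
Worst case both components are at the extreme and orthogonal: √(0.00555² + 0.00371216²) ≈ 0.00667702 m.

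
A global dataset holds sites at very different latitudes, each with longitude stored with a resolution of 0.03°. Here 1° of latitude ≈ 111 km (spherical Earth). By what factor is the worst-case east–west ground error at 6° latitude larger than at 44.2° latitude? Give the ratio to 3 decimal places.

With a 0.03° grid the true value lies within half a step, ±0.03°/2 = ±0.015°, of the stored one.
Error at 6° = 0.015° × 111000 × cos 6° ≈ 1665 × 0.9945 = 1655.9 m.
At 44.2°: 0.015° × 111000 × cos 44.2° = 0.015 × 111000 × 0.7169 ≈ 1193.7 m.
The ratio reduces to cos 6° / cos 44.2° = 0.9945/0.7169 ≈ 1.3872.

1.387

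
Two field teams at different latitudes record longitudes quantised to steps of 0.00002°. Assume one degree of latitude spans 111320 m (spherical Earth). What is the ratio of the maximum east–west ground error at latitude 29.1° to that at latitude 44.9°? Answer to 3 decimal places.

With a 0.00002° grid the true value lies within half a step, ±0.00002°/2 = ±1e-05°, of the stored one.
At 29.1°: 1e-05° × 111320 × cos 29.1° = 1e-05 × 111320 × 0.8738 ≈ 0.97268 m.
At 44.9°: 1e-05° × 111320 × cos 44.9° = 1e-05 × 111320 × 0.7083 ≈ 0.78852 m.
Ratio: 0.97268 / 0.78852 = cos 29.1° / cos 44.9° ≈ 1.2335.

1.234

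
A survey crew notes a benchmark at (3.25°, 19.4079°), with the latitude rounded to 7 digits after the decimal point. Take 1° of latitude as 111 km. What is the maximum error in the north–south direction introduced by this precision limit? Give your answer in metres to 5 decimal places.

0.00555 metres

Rounding to 7 decimal places leaves the latitude within ±5e-08° of the true value.
So the N–S error is at most 5e-08 × 111000 = 0.00555 m.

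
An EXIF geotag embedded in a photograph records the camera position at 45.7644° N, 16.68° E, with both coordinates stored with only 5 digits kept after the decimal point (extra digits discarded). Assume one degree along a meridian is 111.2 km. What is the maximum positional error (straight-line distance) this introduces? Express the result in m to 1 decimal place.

1.4 m

Truncating at 5 decimal places can drop up to a full unit in the last place, so each coordinate may be off by as much as 1e-05°.
Latitude error → 1e-05 × 111200 = 1.112 m along the meridian.
E–W at 45.7644°: 1e-05° × 111200 × cos 45.7644° = 1e-05 × 111200 × 0.6976 ≈ 0.775743 m.
The two errors are perpendicular, so the maximum displacement is √(1.112² + 0.775743²) ≈ 1.35585 m.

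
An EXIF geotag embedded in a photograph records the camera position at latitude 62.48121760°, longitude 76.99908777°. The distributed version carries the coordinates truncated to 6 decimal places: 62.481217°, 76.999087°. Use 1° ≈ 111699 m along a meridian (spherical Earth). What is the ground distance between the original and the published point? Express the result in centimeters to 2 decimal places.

Δlat = 62.48121760 − 62.481217 = +0.00000060°; Δlon = 76.99908777 − 76.999087 = +0.00000077°.
North–south shift: 0.00000060 × 111699 = 0.0670194 m.
East–west at this latitude: 0.00000077° × 111699 × cos 62.4812° ≈ 0.00000077 × 51609.3 = 0.0397392 m.
Combined displacement = (0.0670194² + 0.0397392²)^½ ≈ 0.0779154 m.
That is 0.0779154 m = 7.7915 cm.

7.79 centimeters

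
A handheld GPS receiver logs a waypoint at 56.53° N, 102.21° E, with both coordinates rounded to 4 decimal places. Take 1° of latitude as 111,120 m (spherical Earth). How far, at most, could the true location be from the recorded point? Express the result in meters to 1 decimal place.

6.3 meters

Rounding to 4 decimal places leaves each coordinate within ±5e-05° of the true value.
North–south component: 5e-05° × 111120 = 5.556 m.
Longitude error → 5e-05 × 111120 × cos 56.53° = 5e-05 × 111120 × 0.5515 ≈ 3.06414 m.
Worst case both components are at the extreme and orthogonal: √(5.556² + 3.06414²) ≈ 6.34492 m.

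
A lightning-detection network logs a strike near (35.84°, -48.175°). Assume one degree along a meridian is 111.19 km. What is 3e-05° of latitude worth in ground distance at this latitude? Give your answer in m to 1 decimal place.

Along a meridian 3e-05° is 3e-05 × 111190 = 3.3357 m.

3.3 m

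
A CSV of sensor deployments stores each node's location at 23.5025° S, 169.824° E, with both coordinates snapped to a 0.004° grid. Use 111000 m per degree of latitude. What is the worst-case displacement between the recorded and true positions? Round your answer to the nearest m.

With a 0.004° grid the true value lies within half a step, ±0.004°/2 = ±0.002°, of the stored one.
N–S: 0.002° × 111000 m/° = 222 m.
E–W at 23.5025°: 0.002° × 111000 × cos 23.5025° = 0.002 × 111000 × 0.9170 ≈ 203.583 m.
The two errors are perpendicular, so the maximum displacement is √(222² + 203.583²) ≈ 301.215 m.

301 m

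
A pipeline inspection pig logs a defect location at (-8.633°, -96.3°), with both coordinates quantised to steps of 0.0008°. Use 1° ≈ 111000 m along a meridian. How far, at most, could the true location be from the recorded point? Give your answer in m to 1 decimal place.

62.4 m

With a 0.0008° grid the true value lies within half a step, ±0.0008°/2 = ±0.0004°, of the stored one.
Latitude error → 0.0004 × 111000 = 44.4 m along the meridian.
Longitude error → 0.0004 × 111000 × cos 8.633° = 0.0004 × 111000 × 0.9887 ≈ 43.897 m.
The two errors are perpendicular, so the maximum displacement is √(44.4² + 43.897²) ≈ 62.4364 m.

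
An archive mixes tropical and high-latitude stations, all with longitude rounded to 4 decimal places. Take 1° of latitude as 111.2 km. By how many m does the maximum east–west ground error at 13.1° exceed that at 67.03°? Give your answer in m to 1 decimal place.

3.2 m

Rounding to 4 decimal places leaves the longitude within ±5e-05° of the true value.
At 13.1°: 5e-05° × 111200 × cos 13.1° = 5e-05 × 111200 × 0.9740 ≈ 5.4153 m.
Error at 67.03° = 5e-05° × 111200 × cos 67.03° ≈ 5.56 × 0.3902 = 2.1698 m.
So the lower-latitude error exceeds the higher by 5.4153 − 2.1698 = 3.2455 m.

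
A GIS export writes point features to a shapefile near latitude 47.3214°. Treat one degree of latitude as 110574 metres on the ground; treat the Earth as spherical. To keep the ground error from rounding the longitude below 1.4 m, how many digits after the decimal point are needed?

5

At 47.3214° one degree of longitude covers 110574 × cos 47.3214° ≈ 110574 × 0.6779 ≈ 74956.5 m.
With N decimal places the half-ulp bound is 0.5·10⁻ᴺ°, or 0.5·10⁻ᴺ × 74956.5 m on the ground.
Need 0.5 × 74956.5 × 10⁻ᴺ ≤ 1.4 → 10⁻ᴺ ≤ 3.736e-05, so N ≥ 4.43.
At 4 places the error can reach 3.75 m, but 5 places keeps it to 0.375 m.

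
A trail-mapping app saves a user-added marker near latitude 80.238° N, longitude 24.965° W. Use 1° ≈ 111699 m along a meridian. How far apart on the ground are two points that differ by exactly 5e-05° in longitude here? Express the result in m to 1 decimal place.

At 80.238° a degree of longitude is 111699 × cos 80.238° ≈ 18939.2 m, so 5e-05° corresponds to 0.946961 m.

0.9 m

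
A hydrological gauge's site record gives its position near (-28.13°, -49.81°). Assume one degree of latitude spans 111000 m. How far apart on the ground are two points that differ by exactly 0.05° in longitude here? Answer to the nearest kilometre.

5 kilometres

One degree of longitude here spans 111000 × cos 28.13° = 111000 × 0.8819 ≈ 97888.7 m; 0.05° of that is 4894.43 m.
That is 4894.43 m = 4.8944 km.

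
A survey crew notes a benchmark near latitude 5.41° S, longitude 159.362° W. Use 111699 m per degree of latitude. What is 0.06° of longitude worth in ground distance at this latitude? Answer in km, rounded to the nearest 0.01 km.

6.67 km

One degree of longitude here spans 111699 × cos 5.41° = 111699 × 0.9955 ≈ 111201 m; 0.06° of that is 6672.09 m.
That is 6672.09 m = 6.6721 km.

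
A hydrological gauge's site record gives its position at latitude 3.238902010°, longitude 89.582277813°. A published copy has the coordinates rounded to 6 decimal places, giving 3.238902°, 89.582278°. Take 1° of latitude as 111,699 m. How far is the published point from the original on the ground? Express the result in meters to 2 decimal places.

0.02 meters

The latitude changed by +0.000000010° and the longitude by -0.000000187°.
North–south shift: 0.000000010 × 111699 = 0.00111699 m.
East–west at this latitude: -0.000000187° × 111699 × cos 3.2389° ≈ -0.000000187 × 111521 = -0.0208543 m.
Hypotenuse of the two orthogonal shifts: √(0.00111699² + 0.0208543²) = 0.0208842 m.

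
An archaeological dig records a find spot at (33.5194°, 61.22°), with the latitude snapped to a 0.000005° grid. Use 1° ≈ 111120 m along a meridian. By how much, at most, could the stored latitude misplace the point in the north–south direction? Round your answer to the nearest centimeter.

With a 0.000005° grid the true value lies within half a step, ±0.000005°/2 = ±2.5e-06°, of the stored one.
North–south distance: 2.5e-06° × 111120 m/° = 0.2778 m.
That is 0.2778 m = 27.78 cm.

28 centimeters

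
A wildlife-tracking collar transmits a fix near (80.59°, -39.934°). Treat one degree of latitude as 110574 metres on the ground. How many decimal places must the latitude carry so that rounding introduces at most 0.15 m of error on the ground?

One degree of latitude covers 110574 m.
With N decimal places the half-ulp bound is 0.5·10⁻ᴺ°, or 0.5·10⁻ᴺ × 110574 m on the ground.
Setting 55287 × 10⁻ᴺ ≤ 0.15 gives 10ᴺ ≥ 3.686e+05, i.e. N ≥ 5.57.
So 6 decimal places suffice (0.0553 m); 5 would allow up to 0.553 m.

6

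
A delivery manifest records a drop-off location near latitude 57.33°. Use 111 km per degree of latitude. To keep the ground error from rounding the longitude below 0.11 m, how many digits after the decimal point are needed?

6

At 57.33° one degree of longitude covers 111000 × cos 57.33° ≈ 111000 × 0.5398 ≈ 59917.8 m.
With N decimal places the half-ulp bound is 0.5·10⁻ᴺ°, or 0.5·10⁻ᴺ × 59917.8 m on the ground.
Need 0.5 × 59917.8 × 10⁻ᴺ ≤ 0.11 → 10⁻ᴺ ≤ 3.672e-06, so N ≥ 5.44.
N = 5 would give 0.3 m (too coarse); N = 6 gives 0.03 m ≤ 0.11 m.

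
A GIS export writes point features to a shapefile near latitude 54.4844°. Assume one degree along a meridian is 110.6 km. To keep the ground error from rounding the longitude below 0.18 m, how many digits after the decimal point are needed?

6 decimal places

At 54.4844° one degree of longitude covers 110600 × cos 54.4844° ≈ 110600 × 0.5809 ≈ 64250.3 m.
With N decimal places the half-ulp bound is 0.5·10⁻ᴺ°, or 0.5·10⁻ᴺ × 64250.3 m on the ground.
Need 0.5 × 64250.3 × 10⁻ᴺ ≤ 0.18 → 10⁻ᴺ ≤ 5.603e-06, so N ≥ 5.25.
At 5 places the error can reach 0.321 m, but 6 places keeps it to 0.0321 m.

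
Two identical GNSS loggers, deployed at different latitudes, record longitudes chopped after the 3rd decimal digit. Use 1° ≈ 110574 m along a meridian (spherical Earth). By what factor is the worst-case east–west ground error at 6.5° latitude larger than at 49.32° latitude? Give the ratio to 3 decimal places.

Truncating at 3 decimal places can drop up to a full unit in the last place, so the longitude may be off by as much as 0.001°.
Error at 6.5° = 0.001° × 110574 × cos 6.5° ≈ 110.57 × 0.9936 = 109.86 m.
Error at 49.32° = 0.001° × 110574 × cos 49.32° ≈ 110.57 × 0.6518 = 72.076 m.
The ratio reduces to cos 6.5° / cos 49.32° = 0.9936/0.6518 ≈ 1.5243.

1.524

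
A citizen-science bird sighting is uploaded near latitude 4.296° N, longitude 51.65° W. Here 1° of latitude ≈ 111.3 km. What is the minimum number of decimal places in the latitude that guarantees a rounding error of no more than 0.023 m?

7

One degree of latitude covers 111300 m.
Rounding to N decimal places gives at most 0.5 × 10⁻ᴺ degrees of error, i.e. 0.5 × 10⁻ᴺ × 111300 m.
Setting 55650 × 10⁻ᴺ ≤ 0.023 gives 10ᴺ ≥ 2.42e+06, i.e. N ≥ 6.38.
N = 6 would give 0.0556 m (too coarse); N = 7 gives 0.00556 m ≤ 0.023 m.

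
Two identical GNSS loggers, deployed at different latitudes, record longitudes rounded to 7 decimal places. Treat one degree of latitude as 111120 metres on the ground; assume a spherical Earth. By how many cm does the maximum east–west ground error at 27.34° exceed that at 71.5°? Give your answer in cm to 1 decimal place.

0.3 cm

Rounding to 7 decimal places leaves the longitude within ±5e-08° of the true value.
At 27.34°: 5e-08° × 111120 × cos 27.34° = 5e-08 × 111120 × 0.8883 ≈ 0.0049354 m.
Error at 71.5° = 5e-08° × 111120 × cos 71.5° ≈ 0.005556 × 0.3173 = 0.0017629 m.
So the lower-latitude error exceeds the higher by 0.0049354 − 0.0017629 = 0.0031724 m.
That is 0.00317243 m = 0.31724 cm.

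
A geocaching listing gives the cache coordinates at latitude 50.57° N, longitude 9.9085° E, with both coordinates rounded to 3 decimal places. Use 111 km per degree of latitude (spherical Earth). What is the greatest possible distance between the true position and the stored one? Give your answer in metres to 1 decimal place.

Rounding to 3 decimal places leaves each coordinate within ±0.0005° of the true value.
N–S: 0.0005° × 111000 m/° = 55.5 m.
E–W at 50.57°: 0.0005° × 111000 × cos 50.57° = 0.0005 × 111000 × 0.6351 ≈ 35.25 m.
Worst case both components are at the extreme and orthogonal: √(55.5² + 35.25²) ≈ 65.7481 m.

65.7 metres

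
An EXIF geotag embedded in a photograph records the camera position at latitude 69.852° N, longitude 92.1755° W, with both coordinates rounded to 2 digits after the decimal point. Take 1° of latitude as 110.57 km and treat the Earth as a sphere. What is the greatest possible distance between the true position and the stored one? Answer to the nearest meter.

Rounding to 2 decimal places leaves each coordinate within ±0.005° of the true value.
Latitude error → 0.005 × 110570 = 552.85 m along the meridian.
Longitude error → 0.005 × 110570 × cos 69.852° = 0.005 × 110570 × 0.3444 ≈ 190.427 m.
Combining orthogonally: (552.85² + 190.427²)^½ ≈ 584.727 m.

585 meters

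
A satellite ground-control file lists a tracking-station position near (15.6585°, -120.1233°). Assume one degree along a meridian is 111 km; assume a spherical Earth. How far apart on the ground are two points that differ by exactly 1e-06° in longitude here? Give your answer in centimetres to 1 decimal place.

10.7 centimetres

1e-06° of longitude at 15.6585° is 1e-06 × 111000 × cos 15.6585° ≈ 1e-06 × 106881 = 0.106881 m.
That is 0.106881 m = 10.688 cm.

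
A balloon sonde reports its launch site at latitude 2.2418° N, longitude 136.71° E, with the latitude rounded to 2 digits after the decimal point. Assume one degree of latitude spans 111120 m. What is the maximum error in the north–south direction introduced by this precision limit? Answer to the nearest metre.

Rounding to 2 decimal places leaves the latitude within ±0.005° of the true value.
North–south distance: 0.005° × 111120 m/° = 555.6 m.

556 metres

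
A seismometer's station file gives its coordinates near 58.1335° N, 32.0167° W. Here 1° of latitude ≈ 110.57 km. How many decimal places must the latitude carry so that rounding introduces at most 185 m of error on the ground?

One degree of latitude covers 110570 m.
With N decimal places the half-ulp bound is 0.5·10⁻ᴺ°, or 0.5·10⁻ᴺ × 110570 m on the ground.
Setting 55285 × 10⁻ᴺ ≤ 185 gives 10ᴺ ≥ 298.8, i.e. N ≥ 2.48.
At 2 places the error can reach 553 m, but 3 places keeps it to 55.3 m.

3 decimal places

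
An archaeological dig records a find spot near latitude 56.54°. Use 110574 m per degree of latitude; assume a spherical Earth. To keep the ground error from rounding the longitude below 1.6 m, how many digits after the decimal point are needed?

At 56.54° one degree of longitude covers 110574 × cos 56.54° ≈ 110574 × 0.5514 ≈ 60965.5 m.
Rounding to N decimal places gives at most 0.5 × 10⁻ᴺ degrees of error, i.e. 0.5 × 10⁻ᴺ × 60965.5 m.
Need 0.5 × 60965.5 × 10⁻ᴺ ≤ 1.6 → 10⁻ᴺ ≤ 5.249e-05, so N ≥ 4.28.
At 4 places the error can reach 3.05 m, but 5 places keeps it to 0.305 m.

5 decimal places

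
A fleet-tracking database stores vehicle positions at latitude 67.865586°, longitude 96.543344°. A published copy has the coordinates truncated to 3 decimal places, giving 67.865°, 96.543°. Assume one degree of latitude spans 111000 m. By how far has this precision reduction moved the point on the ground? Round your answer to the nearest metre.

The latitude changed by +0.000586° and the longitude by +0.000344°.
N–S: 0.000586° × 111000 m/° = 65.046 m.
East–west at this latitude: 0.000344° × 111000 × cos 67.865° ≈ 0.000344 × 41823.7 = 14.3874 m.
Combined displacement = (65.046² + 14.3874²)^½ ≈ 66.6182 m.

67 metres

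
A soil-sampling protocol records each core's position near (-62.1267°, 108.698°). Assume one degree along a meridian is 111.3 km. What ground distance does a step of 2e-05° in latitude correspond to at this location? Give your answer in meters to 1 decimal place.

2.2 meters

Along a meridian 2e-05° is 2e-05 × 111300 = 2.226 m.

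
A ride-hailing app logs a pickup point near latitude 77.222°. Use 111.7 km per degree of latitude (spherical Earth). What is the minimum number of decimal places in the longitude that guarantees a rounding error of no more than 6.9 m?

At 77.222° one degree of longitude covers 111700 × cos 77.222° ≈ 111700 × 0.2212 ≈ 24705.1 m.
With N decimal places the half-ulp bound is 0.5·10⁻ᴺ°, or 0.5·10⁻ᴺ × 24705.1 m on the ground.
Need 0.5 × 24705.1 × 10⁻ᴺ ≤ 6.9 → 10⁻ᴺ ≤ 5.586e-04, so N ≥ 3.25.
N = 3 would give 12.4 m (too coarse); N = 4 gives 1.24 m ≤ 6.9 m.

4 decimal places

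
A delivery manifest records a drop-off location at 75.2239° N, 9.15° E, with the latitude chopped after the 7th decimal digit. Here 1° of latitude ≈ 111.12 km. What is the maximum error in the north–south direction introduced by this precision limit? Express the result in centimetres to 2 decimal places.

1.11 centimetres

Truncating at 7 decimal places can drop up to a full unit in the last place, so the latitude may be off by as much as 1e-07°.
North–south distance: 1e-07° × 111120 m/° = 0.011112 m.
That is 0.011112 m = 1.1112 cm.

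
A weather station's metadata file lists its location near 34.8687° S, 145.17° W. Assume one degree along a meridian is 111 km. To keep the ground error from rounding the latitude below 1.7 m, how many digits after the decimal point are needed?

5 decimal places

One degree of latitude covers 111000 m.
With N decimal places the half-ulp bound is 0.5·10⁻ᴺ°, or 0.5·10⁻ᴺ × 111000 m on the ground.
Need 0.5 × 111000 × 10⁻ᴺ ≤ 1.7 → 10⁻ᴺ ≤ 3.063e-05, so N ≥ 4.51.
N = 4 would give 5.55 m (too coarse); N = 5 gives 0.555 m ≤ 1.7 m.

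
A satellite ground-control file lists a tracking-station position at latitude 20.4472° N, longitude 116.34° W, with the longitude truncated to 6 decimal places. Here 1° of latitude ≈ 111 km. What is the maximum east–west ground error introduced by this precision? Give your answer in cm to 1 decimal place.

Truncating at 6 decimal places can drop up to a full unit in the last place, so the longitude may be off by as much as 1e-06°.
Parallels shrink by cos φ, so at 20.4472° a degree of longitude is 111000 × 0.9370 ≈ 104006 m.
East–west error: 1e-06° × 104006 m/° ≈ 0.104006 m.
That is 0.104006 m = 10.401 cm.

10.4 cm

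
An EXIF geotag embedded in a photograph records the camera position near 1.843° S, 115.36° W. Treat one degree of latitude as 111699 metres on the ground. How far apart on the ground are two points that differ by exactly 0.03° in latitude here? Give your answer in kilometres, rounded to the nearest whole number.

Along a meridian 0.03° is 0.03 × 111699 = 3350.97 m.
That is 3350.97 m = 3.351 km.

3 kilometres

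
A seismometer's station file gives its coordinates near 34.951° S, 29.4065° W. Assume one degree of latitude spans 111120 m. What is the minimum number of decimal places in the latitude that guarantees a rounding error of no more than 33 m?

One degree of latitude covers 111120 m.
With N decimal places the half-ulp bound is 0.5·10⁻ᴺ°, or 0.5·10⁻ᴺ × 111120 m on the ground.
Need 0.5 × 111120 × 10⁻ᴺ ≤ 33 → 10⁻ᴺ ≤ 5.940e-04, so N ≥ 3.23.
So 4 decimal places suffice (5.56 m); 3 would allow up to 55.6 m.

4 decimal places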